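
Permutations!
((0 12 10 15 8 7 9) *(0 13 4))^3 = (0 15 9)(4 10 7)(8 13 12) = [15, 1, 2, 3, 10, 5, 6, 4, 13, 0, 7, 11, 8, 12, 14, 9]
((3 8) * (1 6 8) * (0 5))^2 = (1 8)(3 6) = [0, 8, 2, 6, 4, 5, 3, 7, 1]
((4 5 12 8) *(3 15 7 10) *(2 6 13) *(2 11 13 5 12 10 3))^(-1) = [0, 1, 10, 7, 8, 6, 2, 15, 12, 9, 5, 13, 4, 11, 14, 3] = (2 10 5 6)(3 7 15)(4 8 12)(11 13)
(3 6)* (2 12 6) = (2 12 6 3) = [0, 1, 12, 2, 4, 5, 3, 7, 8, 9, 10, 11, 6]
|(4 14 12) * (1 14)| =|(1 14 12 4)| =4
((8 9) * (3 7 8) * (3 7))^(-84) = (9) = [0, 1, 2, 3, 4, 5, 6, 7, 8, 9]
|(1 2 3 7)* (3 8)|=5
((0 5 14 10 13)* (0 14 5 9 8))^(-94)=(0 8 9)(10 14 13)=[8, 1, 2, 3, 4, 5, 6, 7, 9, 0, 14, 11, 12, 10, 13]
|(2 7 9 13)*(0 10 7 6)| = 7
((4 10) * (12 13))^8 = (13) = [0, 1, 2, 3, 4, 5, 6, 7, 8, 9, 10, 11, 12, 13]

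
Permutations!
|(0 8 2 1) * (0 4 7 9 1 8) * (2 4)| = |(1 2 8 4 7 9)| = 6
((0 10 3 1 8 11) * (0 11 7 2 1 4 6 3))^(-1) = [10, 2, 7, 6, 3, 5, 4, 8, 1, 9, 0, 11] = (11)(0 10)(1 2 7 8)(3 6 4)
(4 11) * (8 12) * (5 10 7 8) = (4 11)(5 10 7 8 12) = [0, 1, 2, 3, 11, 10, 6, 8, 12, 9, 7, 4, 5]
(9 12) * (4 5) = [0, 1, 2, 3, 5, 4, 6, 7, 8, 12, 10, 11, 9] = (4 5)(9 12)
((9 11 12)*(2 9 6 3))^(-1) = (2 3 6 12 11 9) = [0, 1, 3, 6, 4, 5, 12, 7, 8, 2, 10, 9, 11]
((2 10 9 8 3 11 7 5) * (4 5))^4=[0, 1, 3, 5, 9, 8, 6, 10, 4, 7, 11, 2]=(2 3 5 8 4 9 7 10 11)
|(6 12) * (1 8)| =2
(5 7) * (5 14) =[0, 1, 2, 3, 4, 7, 6, 14, 8, 9, 10, 11, 12, 13, 5] =(5 7 14)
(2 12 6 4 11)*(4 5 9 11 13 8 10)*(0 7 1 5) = [7, 5, 12, 3, 13, 9, 0, 1, 10, 11, 4, 2, 6, 8] = (0 7 1 5 9 11 2 12 6)(4 13 8 10)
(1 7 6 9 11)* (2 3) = (1 7 6 9 11)(2 3) = [0, 7, 3, 2, 4, 5, 9, 6, 8, 11, 10, 1]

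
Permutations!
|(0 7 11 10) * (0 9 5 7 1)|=|(0 1)(5 7 11 10 9)|=10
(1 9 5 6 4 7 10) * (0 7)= [7, 9, 2, 3, 0, 6, 4, 10, 8, 5, 1]= (0 7 10 1 9 5 6 4)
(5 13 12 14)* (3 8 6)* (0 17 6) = [17, 1, 2, 8, 4, 13, 3, 7, 0, 9, 10, 11, 14, 12, 5, 15, 16, 6] = (0 17 6 3 8)(5 13 12 14)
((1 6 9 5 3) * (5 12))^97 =(1 6 9 12 5 3) =[0, 6, 2, 1, 4, 3, 9, 7, 8, 12, 10, 11, 5]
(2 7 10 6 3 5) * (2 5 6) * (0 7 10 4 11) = [7, 1, 10, 6, 11, 5, 3, 4, 8, 9, 2, 0] = (0 7 4 11)(2 10)(3 6)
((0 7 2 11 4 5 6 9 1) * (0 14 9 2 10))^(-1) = (0 10 7)(1 9 14)(2 6 5 4 11) = [10, 9, 6, 3, 11, 4, 5, 0, 8, 14, 7, 2, 12, 13, 1]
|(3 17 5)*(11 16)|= |(3 17 5)(11 16)|= 6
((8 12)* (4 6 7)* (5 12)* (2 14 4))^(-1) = [0, 1, 7, 3, 14, 8, 4, 6, 12, 9, 10, 11, 5, 13, 2] = (2 7 6 4 14)(5 8 12)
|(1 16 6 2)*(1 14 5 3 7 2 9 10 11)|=30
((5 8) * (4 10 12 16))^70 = (4 12)(10 16) = [0, 1, 2, 3, 12, 5, 6, 7, 8, 9, 16, 11, 4, 13, 14, 15, 10]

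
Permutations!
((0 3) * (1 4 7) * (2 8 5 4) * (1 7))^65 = [3, 1, 2, 0, 4, 5, 6, 7, 8] = (8)(0 3)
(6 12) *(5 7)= (5 7)(6 12)= [0, 1, 2, 3, 4, 7, 12, 5, 8, 9, 10, 11, 6]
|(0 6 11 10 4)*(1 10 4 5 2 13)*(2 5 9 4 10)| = |(0 6 11 10 9 4)(1 2 13)| = 6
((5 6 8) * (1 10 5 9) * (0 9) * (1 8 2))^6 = (1 10 5 6 2) = [0, 10, 1, 3, 4, 6, 2, 7, 8, 9, 5]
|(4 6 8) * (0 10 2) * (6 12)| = 12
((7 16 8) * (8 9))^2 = (7 9)(8 16) = [0, 1, 2, 3, 4, 5, 6, 9, 16, 7, 10, 11, 12, 13, 14, 15, 8]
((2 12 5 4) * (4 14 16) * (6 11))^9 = (2 14)(4 5)(6 11)(12 16) = [0, 1, 14, 3, 5, 4, 11, 7, 8, 9, 10, 6, 16, 13, 2, 15, 12]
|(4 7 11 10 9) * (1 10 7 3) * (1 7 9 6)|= 15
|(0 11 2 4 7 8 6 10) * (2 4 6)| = |(0 11 4 7 8 2 6 10)| = 8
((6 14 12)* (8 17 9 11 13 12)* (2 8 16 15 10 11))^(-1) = (2 9 17 8)(6 12 13 11 10 15 16 14) = [0, 1, 9, 3, 4, 5, 12, 7, 2, 17, 15, 10, 13, 11, 6, 16, 14, 8]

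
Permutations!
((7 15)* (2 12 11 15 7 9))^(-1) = (2 9 15 11 12) = [0, 1, 9, 3, 4, 5, 6, 7, 8, 15, 10, 12, 2, 13, 14, 11]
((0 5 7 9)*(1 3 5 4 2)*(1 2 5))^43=[7, 3, 2, 1, 9, 0, 6, 4, 8, 5]=(0 7 4 9 5)(1 3)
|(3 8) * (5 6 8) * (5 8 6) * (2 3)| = |(2 3 8)| = 3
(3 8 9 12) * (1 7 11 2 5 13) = [0, 7, 5, 8, 4, 13, 6, 11, 9, 12, 10, 2, 3, 1] = (1 7 11 2 5 13)(3 8 9 12)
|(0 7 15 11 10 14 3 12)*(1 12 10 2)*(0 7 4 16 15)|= 9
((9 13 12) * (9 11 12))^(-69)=[0, 1, 2, 3, 4, 5, 6, 7, 8, 13, 10, 12, 11, 9]=(9 13)(11 12)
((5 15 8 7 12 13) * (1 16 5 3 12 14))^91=(16)(3 12 13)=[0, 1, 2, 12, 4, 5, 6, 7, 8, 9, 10, 11, 13, 3, 14, 15, 16]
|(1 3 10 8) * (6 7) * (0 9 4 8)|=|(0 9 4 8 1 3 10)(6 7)|=14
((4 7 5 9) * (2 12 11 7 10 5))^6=[0, 1, 11, 3, 5, 4, 6, 12, 8, 10, 9, 2, 7]=(2 11)(4 5)(7 12)(9 10)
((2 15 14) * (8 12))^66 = [0, 1, 2, 3, 4, 5, 6, 7, 8, 9, 10, 11, 12, 13, 14, 15] = (15)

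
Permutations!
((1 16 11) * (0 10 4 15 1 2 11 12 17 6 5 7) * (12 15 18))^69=(0 6 18)(2 11)(4 7 17)(5 12 10)=[6, 1, 11, 3, 7, 12, 18, 17, 8, 9, 5, 2, 10, 13, 14, 15, 16, 4, 0]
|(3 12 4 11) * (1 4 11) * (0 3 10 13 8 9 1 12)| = 8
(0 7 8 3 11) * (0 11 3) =[7, 1, 2, 3, 4, 5, 6, 8, 0, 9, 10, 11] =(11)(0 7 8)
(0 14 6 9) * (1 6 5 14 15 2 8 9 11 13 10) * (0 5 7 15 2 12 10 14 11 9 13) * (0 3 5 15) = [2, 6, 8, 5, 4, 11, 9, 0, 13, 15, 1, 3, 10, 14, 7, 12] = (0 2 8 13 14 7)(1 6 9 15 12 10)(3 5 11)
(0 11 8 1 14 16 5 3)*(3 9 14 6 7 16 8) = [11, 6, 2, 0, 4, 9, 7, 16, 1, 14, 10, 3, 12, 13, 8, 15, 5] = (0 11 3)(1 6 7 16 5 9 14 8)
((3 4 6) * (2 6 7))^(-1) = (2 7 4 3 6) = [0, 1, 7, 6, 3, 5, 2, 4]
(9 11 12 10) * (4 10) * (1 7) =(1 7)(4 10 9 11 12) =[0, 7, 2, 3, 10, 5, 6, 1, 8, 11, 9, 12, 4]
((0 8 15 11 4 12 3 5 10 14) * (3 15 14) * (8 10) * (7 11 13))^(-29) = (0 10 3 5 8 14)(4 12 15 13 7 11) = [10, 1, 2, 5, 12, 8, 6, 11, 14, 9, 3, 4, 15, 7, 0, 13]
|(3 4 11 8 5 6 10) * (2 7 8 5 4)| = 9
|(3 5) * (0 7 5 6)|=5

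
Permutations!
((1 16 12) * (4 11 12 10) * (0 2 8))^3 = (1 4)(10 12)(11 16) = [0, 4, 2, 3, 1, 5, 6, 7, 8, 9, 12, 16, 10, 13, 14, 15, 11]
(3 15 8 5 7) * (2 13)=[0, 1, 13, 15, 4, 7, 6, 3, 5, 9, 10, 11, 12, 2, 14, 8]=(2 13)(3 15 8 5 7)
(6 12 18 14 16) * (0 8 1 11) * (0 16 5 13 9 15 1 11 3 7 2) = (0 8 11 16 6 12 18 14 5 13 9 15 1 3 7 2) = [8, 3, 0, 7, 4, 13, 12, 2, 11, 15, 10, 16, 18, 9, 5, 1, 6, 17, 14]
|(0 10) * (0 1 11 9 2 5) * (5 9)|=10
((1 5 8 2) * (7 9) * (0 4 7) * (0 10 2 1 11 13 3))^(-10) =(0 3 13 11 2 10 9 7 4)(1 8 5) =[3, 8, 10, 13, 0, 1, 6, 4, 5, 7, 9, 2, 12, 11]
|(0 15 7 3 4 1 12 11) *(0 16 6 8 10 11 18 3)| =15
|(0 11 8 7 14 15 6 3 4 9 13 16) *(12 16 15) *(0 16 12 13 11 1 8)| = 12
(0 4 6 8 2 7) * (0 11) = (0 4 6 8 2 7 11) = [4, 1, 7, 3, 6, 5, 8, 11, 2, 9, 10, 0]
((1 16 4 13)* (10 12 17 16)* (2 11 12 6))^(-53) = (1 16 11 10 4 12 6 13 17 2) = [0, 16, 1, 3, 12, 5, 13, 7, 8, 9, 4, 10, 6, 17, 14, 15, 11, 2]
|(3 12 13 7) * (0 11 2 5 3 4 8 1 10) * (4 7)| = 11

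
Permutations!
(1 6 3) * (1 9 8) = (1 6 3 9 8) = [0, 6, 2, 9, 4, 5, 3, 7, 1, 8]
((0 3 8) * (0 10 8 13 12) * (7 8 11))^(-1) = (0 12 13 3)(7 11 10 8) = [12, 1, 2, 0, 4, 5, 6, 11, 7, 9, 8, 10, 13, 3]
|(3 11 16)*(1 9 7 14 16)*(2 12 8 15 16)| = |(1 9 7 14 2 12 8 15 16 3 11)| = 11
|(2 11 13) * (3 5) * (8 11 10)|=|(2 10 8 11 13)(3 5)|=10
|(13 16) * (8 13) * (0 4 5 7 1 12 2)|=|(0 4 5 7 1 12 2)(8 13 16)|=21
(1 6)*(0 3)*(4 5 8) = (0 3)(1 6)(4 5 8) = [3, 6, 2, 0, 5, 8, 1, 7, 4]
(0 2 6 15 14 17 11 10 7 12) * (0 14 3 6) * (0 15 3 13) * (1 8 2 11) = (0 11 10 7 12 14 17 1 8 2 15 13)(3 6) = [11, 8, 15, 6, 4, 5, 3, 12, 2, 9, 7, 10, 14, 0, 17, 13, 16, 1]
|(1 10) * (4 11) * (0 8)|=2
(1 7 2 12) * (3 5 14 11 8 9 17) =(1 7 2 12)(3 5 14 11 8 9 17) =[0, 7, 12, 5, 4, 14, 6, 2, 9, 17, 10, 8, 1, 13, 11, 15, 16, 3]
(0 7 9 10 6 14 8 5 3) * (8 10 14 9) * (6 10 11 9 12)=(0 7 8 5 3)(6 12)(9 14 11)=[7, 1, 2, 0, 4, 3, 12, 8, 5, 14, 10, 9, 6, 13, 11]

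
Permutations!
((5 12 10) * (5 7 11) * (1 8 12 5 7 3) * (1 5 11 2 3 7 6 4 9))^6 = (1 3)(2 9)(4 7)(5 8)(6 10)(11 12) = [0, 3, 9, 1, 7, 8, 10, 4, 5, 2, 6, 12, 11]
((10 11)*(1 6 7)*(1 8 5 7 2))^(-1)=(1 2 6)(5 8 7)(10 11)=[0, 2, 6, 3, 4, 8, 1, 5, 7, 9, 11, 10]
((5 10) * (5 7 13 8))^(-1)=(5 8 13 7 10)=[0, 1, 2, 3, 4, 8, 6, 10, 13, 9, 5, 11, 12, 7]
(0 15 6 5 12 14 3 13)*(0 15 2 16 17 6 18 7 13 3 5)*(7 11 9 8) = (0 2 16 17 6)(5 12 14)(7 13 15 18 11 9 8) = [2, 1, 16, 3, 4, 12, 0, 13, 7, 8, 10, 9, 14, 15, 5, 18, 17, 6, 11]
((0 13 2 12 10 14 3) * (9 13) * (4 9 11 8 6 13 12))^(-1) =(0 3 14 10 12 9 4 2 13 6 8 11) =[3, 1, 13, 14, 2, 5, 8, 7, 11, 4, 12, 0, 9, 6, 10]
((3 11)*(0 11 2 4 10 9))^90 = (0 9 10 4 2 3 11) = [9, 1, 3, 11, 2, 5, 6, 7, 8, 10, 4, 0]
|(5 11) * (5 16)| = 3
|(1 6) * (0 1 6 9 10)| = |(0 1 9 10)| = 4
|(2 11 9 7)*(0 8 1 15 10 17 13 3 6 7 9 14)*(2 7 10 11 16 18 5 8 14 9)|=|(0 14)(1 15 11 9 2 16 18 5 8)(3 6 10 17 13)|=90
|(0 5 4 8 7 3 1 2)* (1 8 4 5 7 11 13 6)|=9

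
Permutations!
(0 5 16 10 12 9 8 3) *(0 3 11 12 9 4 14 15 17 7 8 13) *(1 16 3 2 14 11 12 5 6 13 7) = (0 6 13)(1 16 10 9 7 8 12 4 11 5 3 2 14 15 17) = [6, 16, 14, 2, 11, 3, 13, 8, 12, 7, 9, 5, 4, 0, 15, 17, 10, 1]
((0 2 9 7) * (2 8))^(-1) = (0 7 9 2 8) = [7, 1, 8, 3, 4, 5, 6, 9, 0, 2]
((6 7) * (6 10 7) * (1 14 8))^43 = (1 14 8)(7 10) = [0, 14, 2, 3, 4, 5, 6, 10, 1, 9, 7, 11, 12, 13, 8]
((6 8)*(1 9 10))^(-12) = (10) = [0, 1, 2, 3, 4, 5, 6, 7, 8, 9, 10]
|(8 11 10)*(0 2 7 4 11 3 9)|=|(0 2 7 4 11 10 8 3 9)|=9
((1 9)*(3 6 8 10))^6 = (3 8)(6 10) = [0, 1, 2, 8, 4, 5, 10, 7, 3, 9, 6]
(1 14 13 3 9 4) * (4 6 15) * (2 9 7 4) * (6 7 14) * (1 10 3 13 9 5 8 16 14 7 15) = (1 6)(2 5 8 16 14 9 15)(3 7 4 10) = [0, 6, 5, 7, 10, 8, 1, 4, 16, 15, 3, 11, 12, 13, 9, 2, 14]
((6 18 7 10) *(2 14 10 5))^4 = [0, 1, 18, 3, 4, 6, 2, 10, 8, 9, 5, 11, 12, 13, 7, 15, 16, 17, 14] = (2 18 14 7 10 5 6)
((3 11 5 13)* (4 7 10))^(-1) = [0, 1, 2, 13, 10, 11, 6, 4, 8, 9, 7, 3, 12, 5] = (3 13 5 11)(4 10 7)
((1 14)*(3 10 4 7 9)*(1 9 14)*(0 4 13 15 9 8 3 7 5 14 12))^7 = (0 13 5 9 8 12 10 4 15 14 7 3) = [13, 1, 2, 0, 15, 9, 6, 3, 12, 8, 4, 11, 10, 5, 7, 14]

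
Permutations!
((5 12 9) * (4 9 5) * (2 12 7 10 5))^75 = (2 12)(4 9) = [0, 1, 12, 3, 9, 5, 6, 7, 8, 4, 10, 11, 2]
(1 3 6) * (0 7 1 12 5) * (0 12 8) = (0 7 1 3 6 8)(5 12) = [7, 3, 2, 6, 4, 12, 8, 1, 0, 9, 10, 11, 5]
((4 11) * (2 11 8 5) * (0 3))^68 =(2 8 11 5 4) =[0, 1, 8, 3, 2, 4, 6, 7, 11, 9, 10, 5]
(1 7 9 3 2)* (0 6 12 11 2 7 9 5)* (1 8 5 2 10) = [6, 9, 8, 7, 4, 0, 12, 2, 5, 3, 1, 10, 11] = (0 6 12 11 10 1 9 3 7 2 8 5)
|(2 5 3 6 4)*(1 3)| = |(1 3 6 4 2 5)| = 6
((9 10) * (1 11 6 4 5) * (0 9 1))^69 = (0 6 10 5 11 9 4 1) = [6, 0, 2, 3, 1, 11, 10, 7, 8, 4, 5, 9]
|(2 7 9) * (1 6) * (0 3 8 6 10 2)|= |(0 3 8 6 1 10 2 7 9)|= 9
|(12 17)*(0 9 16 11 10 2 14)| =|(0 9 16 11 10 2 14)(12 17)| =14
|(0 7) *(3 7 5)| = |(0 5 3 7)| = 4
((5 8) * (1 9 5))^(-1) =(1 8 5 9) =[0, 8, 2, 3, 4, 9, 6, 7, 5, 1]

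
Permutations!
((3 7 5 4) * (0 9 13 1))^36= [0, 1, 2, 3, 4, 5, 6, 7, 8, 9, 10, 11, 12, 13]= (13)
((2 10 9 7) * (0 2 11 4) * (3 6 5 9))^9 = (0 4 11 7 9 5 6 3 10 2) = [4, 1, 0, 10, 11, 6, 3, 9, 8, 5, 2, 7]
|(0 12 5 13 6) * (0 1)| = 6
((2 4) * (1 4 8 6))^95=(8)=[0, 1, 2, 3, 4, 5, 6, 7, 8]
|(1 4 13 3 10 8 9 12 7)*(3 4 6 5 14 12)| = |(1 6 5 14 12 7)(3 10 8 9)(4 13)| = 12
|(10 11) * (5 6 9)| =6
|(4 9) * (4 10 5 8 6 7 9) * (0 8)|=|(0 8 6 7 9 10 5)|=7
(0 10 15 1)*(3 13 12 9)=[10, 0, 2, 13, 4, 5, 6, 7, 8, 3, 15, 11, 9, 12, 14, 1]=(0 10 15 1)(3 13 12 9)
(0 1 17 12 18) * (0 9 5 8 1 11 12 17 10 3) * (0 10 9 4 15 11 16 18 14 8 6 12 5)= (0 16 18 4 15 11 5 6 12 14 8 1 9)(3 10)= [16, 9, 2, 10, 15, 6, 12, 7, 1, 0, 3, 5, 14, 13, 8, 11, 18, 17, 4]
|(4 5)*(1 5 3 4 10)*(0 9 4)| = |(0 9 4 3)(1 5 10)| = 12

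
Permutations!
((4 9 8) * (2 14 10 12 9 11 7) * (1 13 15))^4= (1 13 15)(2 9 7 12 11 10 4 14 8)= [0, 13, 9, 3, 14, 5, 6, 12, 2, 7, 4, 10, 11, 15, 8, 1]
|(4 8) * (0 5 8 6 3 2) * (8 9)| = 8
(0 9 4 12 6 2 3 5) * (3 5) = [9, 1, 5, 3, 12, 0, 2, 7, 8, 4, 10, 11, 6] = (0 9 4 12 6 2 5)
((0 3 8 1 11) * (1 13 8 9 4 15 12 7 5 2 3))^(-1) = (0 11 1)(2 5 7 12 15 4 9 3)(8 13) = [11, 0, 5, 2, 9, 7, 6, 12, 13, 3, 10, 1, 15, 8, 14, 4]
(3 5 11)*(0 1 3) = (0 1 3 5 11) = [1, 3, 2, 5, 4, 11, 6, 7, 8, 9, 10, 0]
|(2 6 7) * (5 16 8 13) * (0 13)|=|(0 13 5 16 8)(2 6 7)|=15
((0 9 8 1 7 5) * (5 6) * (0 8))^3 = (0 9)(1 5 7 8 6) = [9, 5, 2, 3, 4, 7, 1, 8, 6, 0]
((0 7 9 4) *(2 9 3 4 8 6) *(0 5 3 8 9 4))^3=(9)(0 6 5 7 2 3 8 4)=[6, 1, 3, 8, 0, 7, 5, 2, 4, 9]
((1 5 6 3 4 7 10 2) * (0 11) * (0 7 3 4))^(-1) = (0 3 4 6 5 1 2 10 7 11) = [3, 2, 10, 4, 6, 1, 5, 11, 8, 9, 7, 0]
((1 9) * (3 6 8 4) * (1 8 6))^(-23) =(1 8 3 9 4) =[0, 8, 2, 9, 1, 5, 6, 7, 3, 4]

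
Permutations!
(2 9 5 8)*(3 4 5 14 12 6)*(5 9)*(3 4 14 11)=(2 5 8)(3 14 12 6 4 9 11)=[0, 1, 5, 14, 9, 8, 4, 7, 2, 11, 10, 3, 6, 13, 12]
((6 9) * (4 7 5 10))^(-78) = (4 5)(7 10) = [0, 1, 2, 3, 5, 4, 6, 10, 8, 9, 7]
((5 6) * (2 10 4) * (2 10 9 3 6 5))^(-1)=(2 6 3 9)(4 10)=[0, 1, 6, 9, 10, 5, 3, 7, 8, 2, 4]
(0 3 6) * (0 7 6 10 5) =[3, 1, 2, 10, 4, 0, 7, 6, 8, 9, 5] =(0 3 10 5)(6 7)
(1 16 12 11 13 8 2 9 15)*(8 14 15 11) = (1 16 12 8 2 9 11 13 14 15) = [0, 16, 9, 3, 4, 5, 6, 7, 2, 11, 10, 13, 8, 14, 15, 1, 12]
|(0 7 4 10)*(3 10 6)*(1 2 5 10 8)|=10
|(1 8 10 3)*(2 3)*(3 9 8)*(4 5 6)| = 12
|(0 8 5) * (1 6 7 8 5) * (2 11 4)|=|(0 5)(1 6 7 8)(2 11 4)|=12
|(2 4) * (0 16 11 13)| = |(0 16 11 13)(2 4)| = 4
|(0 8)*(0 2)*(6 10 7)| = |(0 8 2)(6 10 7)| = 3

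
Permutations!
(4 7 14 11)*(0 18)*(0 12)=(0 18 12)(4 7 14 11)=[18, 1, 2, 3, 7, 5, 6, 14, 8, 9, 10, 4, 0, 13, 11, 15, 16, 17, 12]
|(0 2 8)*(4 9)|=|(0 2 8)(4 9)|=6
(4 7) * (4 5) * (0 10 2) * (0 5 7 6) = (0 10 2 5 4 6) = [10, 1, 5, 3, 6, 4, 0, 7, 8, 9, 2]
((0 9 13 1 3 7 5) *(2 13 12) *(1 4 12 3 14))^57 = (0 3 5 9 7)(1 14)(2 13 4 12) = [3, 14, 13, 5, 12, 9, 6, 0, 8, 7, 10, 11, 2, 4, 1]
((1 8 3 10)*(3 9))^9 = [0, 10, 2, 9, 4, 5, 6, 7, 1, 8, 3] = (1 10 3 9 8)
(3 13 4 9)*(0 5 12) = (0 5 12)(3 13 4 9) = [5, 1, 2, 13, 9, 12, 6, 7, 8, 3, 10, 11, 0, 4]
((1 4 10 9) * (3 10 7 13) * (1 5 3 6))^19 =(1 6 13 7 4)(3 5 9 10) =[0, 6, 2, 5, 1, 9, 13, 4, 8, 10, 3, 11, 12, 7]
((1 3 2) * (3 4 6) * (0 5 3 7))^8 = (7) = [0, 1, 2, 3, 4, 5, 6, 7]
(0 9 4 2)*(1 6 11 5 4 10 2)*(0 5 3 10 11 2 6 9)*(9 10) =[0, 10, 5, 9, 1, 4, 2, 7, 8, 11, 6, 3] =(1 10 6 2 5 4)(3 9 11)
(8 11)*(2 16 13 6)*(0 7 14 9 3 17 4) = (0 7 14 9 3 17 4)(2 16 13 6)(8 11) = [7, 1, 16, 17, 0, 5, 2, 14, 11, 3, 10, 8, 12, 6, 9, 15, 13, 4]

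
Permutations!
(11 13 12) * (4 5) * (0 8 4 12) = (0 8 4 5 12 11 13) = [8, 1, 2, 3, 5, 12, 6, 7, 4, 9, 10, 13, 11, 0]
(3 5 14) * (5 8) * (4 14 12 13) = (3 8 5 12 13 4 14) = [0, 1, 2, 8, 14, 12, 6, 7, 5, 9, 10, 11, 13, 4, 3]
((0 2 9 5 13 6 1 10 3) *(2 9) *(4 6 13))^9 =[9, 10, 2, 0, 6, 4, 1, 7, 8, 5, 3, 11, 12, 13] =(13)(0 9 5 4 6 1 10 3)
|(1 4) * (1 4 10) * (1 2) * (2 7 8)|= |(1 10 7 8 2)|= 5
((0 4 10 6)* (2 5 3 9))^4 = (10) = [0, 1, 2, 3, 4, 5, 6, 7, 8, 9, 10]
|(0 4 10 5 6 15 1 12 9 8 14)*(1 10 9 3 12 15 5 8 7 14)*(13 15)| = 10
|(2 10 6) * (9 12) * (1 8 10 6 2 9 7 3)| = 9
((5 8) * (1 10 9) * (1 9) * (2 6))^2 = (10) = [0, 1, 2, 3, 4, 5, 6, 7, 8, 9, 10]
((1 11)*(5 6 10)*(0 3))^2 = (11)(5 10 6) = [0, 1, 2, 3, 4, 10, 5, 7, 8, 9, 6, 11]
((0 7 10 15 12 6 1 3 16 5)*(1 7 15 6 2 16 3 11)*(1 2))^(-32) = (16)(6 7 10) = [0, 1, 2, 3, 4, 5, 7, 10, 8, 9, 6, 11, 12, 13, 14, 15, 16]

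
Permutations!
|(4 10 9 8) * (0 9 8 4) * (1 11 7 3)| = |(0 9 4 10 8)(1 11 7 3)| = 20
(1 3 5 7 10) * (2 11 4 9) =(1 3 5 7 10)(2 11 4 9) =[0, 3, 11, 5, 9, 7, 6, 10, 8, 2, 1, 4]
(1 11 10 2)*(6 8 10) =[0, 11, 1, 3, 4, 5, 8, 7, 10, 9, 2, 6] =(1 11 6 8 10 2)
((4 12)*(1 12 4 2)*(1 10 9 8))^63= (1 10)(2 8)(9 12)= [0, 10, 8, 3, 4, 5, 6, 7, 2, 12, 1, 11, 9]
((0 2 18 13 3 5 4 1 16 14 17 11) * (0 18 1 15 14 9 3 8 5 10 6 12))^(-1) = (0 12 6 10 3 9 16 1 2)(4 5 8 13 18 11 17 14 15) = [12, 2, 0, 9, 5, 8, 10, 7, 13, 16, 3, 17, 6, 18, 15, 4, 1, 14, 11]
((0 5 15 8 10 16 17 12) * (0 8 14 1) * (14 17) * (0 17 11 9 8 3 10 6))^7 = (17) = [0, 1, 2, 3, 4, 5, 6, 7, 8, 9, 10, 11, 12, 13, 14, 15, 16, 17]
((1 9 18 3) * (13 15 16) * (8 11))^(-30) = (1 18)(3 9) = [0, 18, 2, 9, 4, 5, 6, 7, 8, 3, 10, 11, 12, 13, 14, 15, 16, 17, 1]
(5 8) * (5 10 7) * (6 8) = [0, 1, 2, 3, 4, 6, 8, 5, 10, 9, 7] = (5 6 8 10 7)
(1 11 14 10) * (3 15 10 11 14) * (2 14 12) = [0, 12, 14, 15, 4, 5, 6, 7, 8, 9, 1, 3, 2, 13, 11, 10] = (1 12 2 14 11 3 15 10)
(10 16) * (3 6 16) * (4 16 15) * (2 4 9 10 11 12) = (2 4 16 11 12)(3 6 15 9 10) = [0, 1, 4, 6, 16, 5, 15, 7, 8, 10, 3, 12, 2, 13, 14, 9, 11]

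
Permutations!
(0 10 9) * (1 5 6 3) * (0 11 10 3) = [3, 5, 2, 1, 4, 6, 0, 7, 8, 11, 9, 10] = (0 3 1 5 6)(9 11 10)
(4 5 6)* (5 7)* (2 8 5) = [0, 1, 8, 3, 7, 6, 4, 2, 5] = (2 8 5 6 4 7)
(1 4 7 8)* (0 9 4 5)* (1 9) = (0 1 5)(4 7 8 9) = [1, 5, 2, 3, 7, 0, 6, 8, 9, 4]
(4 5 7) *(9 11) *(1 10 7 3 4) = (1 10 7)(3 4 5)(9 11) = [0, 10, 2, 4, 5, 3, 6, 1, 8, 11, 7, 9]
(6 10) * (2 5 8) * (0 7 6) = (0 7 6 10)(2 5 8) = [7, 1, 5, 3, 4, 8, 10, 6, 2, 9, 0]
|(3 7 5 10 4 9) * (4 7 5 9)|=|(3 5 10 7 9)|=5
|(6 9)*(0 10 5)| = 6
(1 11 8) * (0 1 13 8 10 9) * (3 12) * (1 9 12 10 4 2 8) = (0 9)(1 11 4 2 8 13)(3 10 12) = [9, 11, 8, 10, 2, 5, 6, 7, 13, 0, 12, 4, 3, 1]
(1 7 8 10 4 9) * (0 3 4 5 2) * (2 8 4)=(0 3 2)(1 7 4 9)(5 8 10)=[3, 7, 0, 2, 9, 8, 6, 4, 10, 1, 5]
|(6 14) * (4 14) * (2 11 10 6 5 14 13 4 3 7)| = |(2 11 10 6 3 7)(4 13)(5 14)| = 6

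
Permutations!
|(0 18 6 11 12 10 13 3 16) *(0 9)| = |(0 18 6 11 12 10 13 3 16 9)| = 10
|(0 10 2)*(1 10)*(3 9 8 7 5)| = |(0 1 10 2)(3 9 8 7 5)| = 20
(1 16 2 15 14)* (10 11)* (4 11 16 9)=(1 9 4 11 10 16 2 15 14)=[0, 9, 15, 3, 11, 5, 6, 7, 8, 4, 16, 10, 12, 13, 1, 14, 2]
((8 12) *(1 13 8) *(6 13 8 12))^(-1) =(1 12 13 6 8) =[0, 12, 2, 3, 4, 5, 8, 7, 1, 9, 10, 11, 13, 6]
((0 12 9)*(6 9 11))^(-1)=(0 9 6 11 12)=[9, 1, 2, 3, 4, 5, 11, 7, 8, 6, 10, 12, 0]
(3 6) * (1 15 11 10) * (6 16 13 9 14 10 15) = (1 6 3 16 13 9 14 10)(11 15) = [0, 6, 2, 16, 4, 5, 3, 7, 8, 14, 1, 15, 12, 9, 10, 11, 13]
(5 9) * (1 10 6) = (1 10 6)(5 9) = [0, 10, 2, 3, 4, 9, 1, 7, 8, 5, 6]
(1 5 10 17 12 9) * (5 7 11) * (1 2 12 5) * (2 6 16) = [0, 7, 12, 3, 4, 10, 16, 11, 8, 6, 17, 1, 9, 13, 14, 15, 2, 5] = (1 7 11)(2 12 9 6 16)(5 10 17)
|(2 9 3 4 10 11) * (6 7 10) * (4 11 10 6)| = |(2 9 3 11)(6 7)| = 4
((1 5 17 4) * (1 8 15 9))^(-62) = (1 5 17 4 8 15 9) = [0, 5, 2, 3, 8, 17, 6, 7, 15, 1, 10, 11, 12, 13, 14, 9, 16, 4]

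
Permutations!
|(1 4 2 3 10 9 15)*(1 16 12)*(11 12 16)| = |(16)(1 4 2 3 10 9 15 11 12)| = 9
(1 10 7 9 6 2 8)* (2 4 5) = (1 10 7 9 6 4 5 2 8) = [0, 10, 8, 3, 5, 2, 4, 9, 1, 6, 7]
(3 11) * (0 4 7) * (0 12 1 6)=(0 4 7 12 1 6)(3 11)=[4, 6, 2, 11, 7, 5, 0, 12, 8, 9, 10, 3, 1]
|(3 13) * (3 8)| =|(3 13 8)| =3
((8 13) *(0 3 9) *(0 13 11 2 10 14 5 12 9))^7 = (0 3)(2 8 9 5 10 11 13 12 14) = [3, 1, 8, 0, 4, 10, 6, 7, 9, 5, 11, 13, 14, 12, 2]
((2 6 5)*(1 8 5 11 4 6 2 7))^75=[0, 7, 2, 3, 4, 8, 6, 5, 1, 9, 10, 11]=(11)(1 7 5 8)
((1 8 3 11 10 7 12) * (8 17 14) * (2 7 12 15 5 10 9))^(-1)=(1 12 10 5 15 7 2 9 11 3 8 14 17)=[0, 12, 9, 8, 4, 15, 6, 2, 14, 11, 5, 3, 10, 13, 17, 7, 16, 1]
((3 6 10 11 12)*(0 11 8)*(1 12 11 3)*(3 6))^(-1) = [8, 12, 2, 3, 4, 5, 0, 7, 10, 9, 6, 11, 1] = (0 8 10 6)(1 12)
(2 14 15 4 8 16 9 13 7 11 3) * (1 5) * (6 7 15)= (1 5)(2 14 6 7 11 3)(4 8 16 9 13 15)= [0, 5, 14, 2, 8, 1, 7, 11, 16, 13, 10, 3, 12, 15, 6, 4, 9]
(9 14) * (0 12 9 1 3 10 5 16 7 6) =(0 12 9 14 1 3 10 5 16 7 6) =[12, 3, 2, 10, 4, 16, 0, 6, 8, 14, 5, 11, 9, 13, 1, 15, 7]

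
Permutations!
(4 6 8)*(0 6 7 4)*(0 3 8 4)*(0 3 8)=(8)(0 6 4 7 3)=[6, 1, 2, 0, 7, 5, 4, 3, 8]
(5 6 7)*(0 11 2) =(0 11 2)(5 6 7) =[11, 1, 0, 3, 4, 6, 7, 5, 8, 9, 10, 2]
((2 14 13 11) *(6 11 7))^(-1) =(2 11 6 7 13 14) =[0, 1, 11, 3, 4, 5, 7, 13, 8, 9, 10, 6, 12, 14, 2]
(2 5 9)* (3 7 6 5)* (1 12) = (1 12)(2 3 7 6 5 9) = [0, 12, 3, 7, 4, 9, 5, 6, 8, 2, 10, 11, 1]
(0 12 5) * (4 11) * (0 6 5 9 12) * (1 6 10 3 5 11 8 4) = (1 6 11)(3 5 10)(4 8)(9 12) = [0, 6, 2, 5, 8, 10, 11, 7, 4, 12, 3, 1, 9]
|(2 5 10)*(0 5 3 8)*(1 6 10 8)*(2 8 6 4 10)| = 9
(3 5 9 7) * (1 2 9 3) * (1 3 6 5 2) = (2 9 7 3)(5 6) = [0, 1, 9, 2, 4, 6, 5, 3, 8, 7]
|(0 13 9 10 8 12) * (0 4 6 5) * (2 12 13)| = 12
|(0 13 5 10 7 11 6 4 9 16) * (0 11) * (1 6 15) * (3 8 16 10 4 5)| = 14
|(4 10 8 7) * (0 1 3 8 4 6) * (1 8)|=4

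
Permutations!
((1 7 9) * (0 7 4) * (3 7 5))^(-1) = [4, 9, 2, 5, 1, 0, 6, 3, 8, 7] = (0 4 1 9 7 3 5)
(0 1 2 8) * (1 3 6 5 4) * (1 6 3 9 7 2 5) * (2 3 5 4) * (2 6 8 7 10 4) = (0 9 10 4 8)(1 2 7 3 5 6) = [9, 2, 7, 5, 8, 6, 1, 3, 0, 10, 4]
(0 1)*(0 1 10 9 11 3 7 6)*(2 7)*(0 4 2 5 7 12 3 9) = (0 10)(2 12 3 5 7 6 4)(9 11) = [10, 1, 12, 5, 2, 7, 4, 6, 8, 11, 0, 9, 3]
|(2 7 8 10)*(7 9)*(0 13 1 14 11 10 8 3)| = 10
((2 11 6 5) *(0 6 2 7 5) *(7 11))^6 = (2 5)(7 11) = [0, 1, 5, 3, 4, 2, 6, 11, 8, 9, 10, 7]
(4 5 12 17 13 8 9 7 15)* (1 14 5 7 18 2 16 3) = (1 14 5 12 17 13 8 9 18 2 16 3)(4 7 15) = [0, 14, 16, 1, 7, 12, 6, 15, 9, 18, 10, 11, 17, 8, 5, 4, 3, 13, 2]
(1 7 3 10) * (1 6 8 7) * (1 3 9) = (1 3 10 6 8 7 9) = [0, 3, 2, 10, 4, 5, 8, 9, 7, 1, 6]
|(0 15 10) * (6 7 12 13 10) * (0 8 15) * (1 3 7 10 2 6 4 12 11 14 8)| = |(1 3 7 11 14 8 15 4 12 13 2 6 10)| = 13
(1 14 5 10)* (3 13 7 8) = [0, 14, 2, 13, 4, 10, 6, 8, 3, 9, 1, 11, 12, 7, 5] = (1 14 5 10)(3 13 7 8)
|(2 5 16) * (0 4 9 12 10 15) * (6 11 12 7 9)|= |(0 4 6 11 12 10 15)(2 5 16)(7 9)|= 42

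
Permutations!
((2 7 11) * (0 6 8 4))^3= [4, 1, 2, 3, 8, 5, 0, 7, 6, 9, 10, 11]= (11)(0 4 8 6)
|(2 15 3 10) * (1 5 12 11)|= 4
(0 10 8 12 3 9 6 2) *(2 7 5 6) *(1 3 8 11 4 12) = (0 10 11 4 12 8 1 3 9 2)(5 6 7) = [10, 3, 0, 9, 12, 6, 7, 5, 1, 2, 11, 4, 8]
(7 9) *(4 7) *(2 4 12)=[0, 1, 4, 3, 7, 5, 6, 9, 8, 12, 10, 11, 2]=(2 4 7 9 12)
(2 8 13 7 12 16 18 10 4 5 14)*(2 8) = (4 5 14 8 13 7 12 16 18 10) = [0, 1, 2, 3, 5, 14, 6, 12, 13, 9, 4, 11, 16, 7, 8, 15, 18, 17, 10]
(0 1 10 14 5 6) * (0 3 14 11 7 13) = (0 1 10 11 7 13)(3 14 5 6) = [1, 10, 2, 14, 4, 6, 3, 13, 8, 9, 11, 7, 12, 0, 5]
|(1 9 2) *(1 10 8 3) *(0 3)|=|(0 3 1 9 2 10 8)|=7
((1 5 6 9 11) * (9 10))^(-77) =(1 5 6 10 9 11) =[0, 5, 2, 3, 4, 6, 10, 7, 8, 11, 9, 1]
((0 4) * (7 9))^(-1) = [4, 1, 2, 3, 0, 5, 6, 9, 8, 7] = (0 4)(7 9)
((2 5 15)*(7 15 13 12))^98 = [0, 1, 13, 3, 4, 12, 6, 2, 8, 9, 10, 11, 15, 7, 14, 5] = (2 13 7)(5 12 15)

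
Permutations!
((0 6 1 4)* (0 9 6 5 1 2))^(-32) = [4, 6, 1, 3, 2, 9, 5, 7, 8, 0] = (0 4 2 1 6 5 9)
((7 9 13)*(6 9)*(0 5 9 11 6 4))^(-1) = [4, 1, 2, 3, 7, 0, 11, 13, 8, 5, 10, 6, 12, 9] = (0 4 7 13 9 5)(6 11)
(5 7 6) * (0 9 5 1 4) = [9, 4, 2, 3, 0, 7, 1, 6, 8, 5] = (0 9 5 7 6 1 4)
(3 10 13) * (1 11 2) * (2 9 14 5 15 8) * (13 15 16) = [0, 11, 1, 10, 4, 16, 6, 7, 2, 14, 15, 9, 12, 3, 5, 8, 13] = (1 11 9 14 5 16 13 3 10 15 8 2)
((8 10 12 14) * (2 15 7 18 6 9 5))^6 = (2 5 9 6 18 7 15)(8 12)(10 14) = [0, 1, 5, 3, 4, 9, 18, 15, 12, 6, 14, 11, 8, 13, 10, 2, 16, 17, 7]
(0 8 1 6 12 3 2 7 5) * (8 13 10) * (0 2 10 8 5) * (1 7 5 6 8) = (0 13 1 8 7)(2 5)(3 10 6 12) = [13, 8, 5, 10, 4, 2, 12, 0, 7, 9, 6, 11, 3, 1]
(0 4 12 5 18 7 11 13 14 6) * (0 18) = (0 4 12 5)(6 18 7 11 13 14) = [4, 1, 2, 3, 12, 0, 18, 11, 8, 9, 10, 13, 5, 14, 6, 15, 16, 17, 7]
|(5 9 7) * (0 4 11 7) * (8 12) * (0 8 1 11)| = |(0 4)(1 11 7 5 9 8 12)| = 14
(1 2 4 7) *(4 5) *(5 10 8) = (1 2 10 8 5 4 7) = [0, 2, 10, 3, 7, 4, 6, 1, 5, 9, 8]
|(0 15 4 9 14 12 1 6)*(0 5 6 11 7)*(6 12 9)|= |(0 15 4 6 5 12 1 11 7)(9 14)|= 18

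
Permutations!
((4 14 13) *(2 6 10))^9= (14)= [0, 1, 2, 3, 4, 5, 6, 7, 8, 9, 10, 11, 12, 13, 14]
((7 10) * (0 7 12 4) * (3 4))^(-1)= [4, 1, 2, 12, 3, 5, 6, 0, 8, 9, 7, 11, 10]= (0 4 3 12 10 7)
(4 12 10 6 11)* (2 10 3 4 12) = (2 10 6 11 12 3 4) = [0, 1, 10, 4, 2, 5, 11, 7, 8, 9, 6, 12, 3]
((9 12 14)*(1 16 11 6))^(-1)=[0, 6, 2, 3, 4, 5, 11, 7, 8, 14, 10, 16, 9, 13, 12, 15, 1]=(1 6 11 16)(9 14 12)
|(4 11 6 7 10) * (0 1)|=10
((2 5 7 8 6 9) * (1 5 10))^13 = (1 9 7 10 6 5 2 8) = [0, 9, 8, 3, 4, 2, 5, 10, 1, 7, 6]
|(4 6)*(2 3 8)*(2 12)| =|(2 3 8 12)(4 6)| =4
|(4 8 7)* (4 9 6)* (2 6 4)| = |(2 6)(4 8 7 9)| = 4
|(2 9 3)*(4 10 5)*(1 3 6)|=15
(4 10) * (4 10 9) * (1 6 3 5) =(10)(1 6 3 5)(4 9) =[0, 6, 2, 5, 9, 1, 3, 7, 8, 4, 10]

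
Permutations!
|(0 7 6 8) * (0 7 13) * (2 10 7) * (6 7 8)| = 6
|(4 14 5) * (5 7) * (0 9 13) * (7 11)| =|(0 9 13)(4 14 11 7 5)| =15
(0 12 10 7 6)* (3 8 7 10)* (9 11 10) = (0 12 3 8 7 6)(9 11 10) = [12, 1, 2, 8, 4, 5, 0, 6, 7, 11, 9, 10, 3]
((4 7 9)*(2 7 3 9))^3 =(9)(2 7) =[0, 1, 7, 3, 4, 5, 6, 2, 8, 9]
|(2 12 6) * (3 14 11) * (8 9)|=6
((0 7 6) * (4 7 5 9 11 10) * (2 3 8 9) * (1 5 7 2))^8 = (0 6 7)(2 3 8 9 11 10 4) = [6, 1, 3, 8, 2, 5, 7, 0, 9, 11, 4, 10]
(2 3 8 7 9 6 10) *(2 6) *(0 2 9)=(0 2 3 8 7)(6 10)=[2, 1, 3, 8, 4, 5, 10, 0, 7, 9, 6]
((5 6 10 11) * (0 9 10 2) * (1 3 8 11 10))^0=[0, 1, 2, 3, 4, 5, 6, 7, 8, 9, 10, 11]=(11)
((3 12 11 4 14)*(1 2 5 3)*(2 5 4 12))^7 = (1 5 3 2 4 14)(11 12) = [0, 5, 4, 2, 14, 3, 6, 7, 8, 9, 10, 12, 11, 13, 1]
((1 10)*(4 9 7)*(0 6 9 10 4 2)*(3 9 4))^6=(0 9 10)(1 6 7)(2 3 4)=[9, 6, 3, 4, 2, 5, 7, 1, 8, 10, 0]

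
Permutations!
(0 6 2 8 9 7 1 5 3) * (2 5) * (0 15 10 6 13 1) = (0 13 1 2 8 9 7)(3 15 10 6 5) = [13, 2, 8, 15, 4, 3, 5, 0, 9, 7, 6, 11, 12, 1, 14, 10]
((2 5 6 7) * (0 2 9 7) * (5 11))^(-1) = (0 6 5 11 2)(7 9) = [6, 1, 0, 3, 4, 11, 5, 9, 8, 7, 10, 2]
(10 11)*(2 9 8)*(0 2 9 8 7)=(0 2 8 9 7)(10 11)=[2, 1, 8, 3, 4, 5, 6, 0, 9, 7, 11, 10]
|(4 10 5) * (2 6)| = 6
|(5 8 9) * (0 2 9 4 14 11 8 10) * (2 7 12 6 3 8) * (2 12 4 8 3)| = 11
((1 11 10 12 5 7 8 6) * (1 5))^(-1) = (1 12 10 11)(5 6 8 7) = [0, 12, 2, 3, 4, 6, 8, 5, 7, 9, 11, 1, 10]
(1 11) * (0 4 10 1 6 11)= (0 4 10 1)(6 11)= [4, 0, 2, 3, 10, 5, 11, 7, 8, 9, 1, 6]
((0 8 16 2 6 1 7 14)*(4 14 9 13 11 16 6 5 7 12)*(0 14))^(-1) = [4, 6, 16, 3, 12, 2, 8, 5, 0, 7, 10, 13, 1, 9, 14, 15, 11] = (0 4 12 1 6 8)(2 16 11 13 9 7 5)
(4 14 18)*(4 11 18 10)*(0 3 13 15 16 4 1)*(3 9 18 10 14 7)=(0 9 18 11 10 1)(3 13 15 16 4 7)=[9, 0, 2, 13, 7, 5, 6, 3, 8, 18, 1, 10, 12, 15, 14, 16, 4, 17, 11]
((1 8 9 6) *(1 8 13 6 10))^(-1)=[0, 10, 2, 3, 4, 5, 13, 7, 6, 8, 9, 11, 12, 1]=(1 10 9 8 6 13)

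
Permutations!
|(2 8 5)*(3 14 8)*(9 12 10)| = 15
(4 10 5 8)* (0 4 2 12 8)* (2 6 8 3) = (0 4 10 5)(2 12 3)(6 8) = [4, 1, 12, 2, 10, 0, 8, 7, 6, 9, 5, 11, 3]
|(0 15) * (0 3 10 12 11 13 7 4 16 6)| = 11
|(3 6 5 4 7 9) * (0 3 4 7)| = |(0 3 6 5 7 9 4)| = 7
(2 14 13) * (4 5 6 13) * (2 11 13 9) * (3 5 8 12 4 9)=[0, 1, 14, 5, 8, 6, 3, 7, 12, 2, 10, 13, 4, 11, 9]=(2 14 9)(3 5 6)(4 8 12)(11 13)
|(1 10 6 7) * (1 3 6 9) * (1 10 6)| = 4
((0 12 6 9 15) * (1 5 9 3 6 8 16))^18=(0 8 1 9)(5 15 12 16)=[8, 9, 2, 3, 4, 15, 6, 7, 1, 0, 10, 11, 16, 13, 14, 12, 5]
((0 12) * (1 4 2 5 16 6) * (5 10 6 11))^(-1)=(0 12)(1 6 10 2 4)(5 11 16)=[12, 6, 4, 3, 1, 11, 10, 7, 8, 9, 2, 16, 0, 13, 14, 15, 5]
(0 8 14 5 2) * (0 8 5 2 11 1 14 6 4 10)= (0 5 11 1 14 2 8 6 4 10)= [5, 14, 8, 3, 10, 11, 4, 7, 6, 9, 0, 1, 12, 13, 2]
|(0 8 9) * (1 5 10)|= 3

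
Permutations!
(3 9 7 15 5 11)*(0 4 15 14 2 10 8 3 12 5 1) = (0 4 15 1)(2 10 8 3 9 7 14)(5 11 12) = [4, 0, 10, 9, 15, 11, 6, 14, 3, 7, 8, 12, 5, 13, 2, 1]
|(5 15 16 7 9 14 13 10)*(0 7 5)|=6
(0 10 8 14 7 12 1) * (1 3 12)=(0 10 8 14 7 1)(3 12)=[10, 0, 2, 12, 4, 5, 6, 1, 14, 9, 8, 11, 3, 13, 7]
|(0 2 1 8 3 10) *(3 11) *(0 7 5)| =|(0 2 1 8 11 3 10 7 5)| =9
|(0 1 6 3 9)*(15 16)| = 10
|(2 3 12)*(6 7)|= 6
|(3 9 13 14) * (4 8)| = 4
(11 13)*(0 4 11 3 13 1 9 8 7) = (0 4 11 1 9 8 7)(3 13) = [4, 9, 2, 13, 11, 5, 6, 0, 7, 8, 10, 1, 12, 3]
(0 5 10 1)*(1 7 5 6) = [6, 0, 2, 3, 4, 10, 1, 5, 8, 9, 7] = (0 6 1)(5 10 7)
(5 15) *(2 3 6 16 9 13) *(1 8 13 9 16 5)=[0, 8, 3, 6, 4, 15, 5, 7, 13, 9, 10, 11, 12, 2, 14, 1, 16]=(16)(1 8 13 2 3 6 5 15)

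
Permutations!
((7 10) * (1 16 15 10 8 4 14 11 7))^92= (16)(4 11 8 14 7)= [0, 1, 2, 3, 11, 5, 6, 4, 14, 9, 10, 8, 12, 13, 7, 15, 16]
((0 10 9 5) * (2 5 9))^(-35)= (0 10 2 5)= [10, 1, 5, 3, 4, 0, 6, 7, 8, 9, 2]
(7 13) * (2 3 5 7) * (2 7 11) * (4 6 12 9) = (2 3 5 11)(4 6 12 9)(7 13) = [0, 1, 3, 5, 6, 11, 12, 13, 8, 4, 10, 2, 9, 7]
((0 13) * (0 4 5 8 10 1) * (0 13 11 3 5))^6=[1, 5, 2, 4, 10, 0, 6, 7, 11, 9, 3, 13, 12, 8]=(0 1 5)(3 4 10)(8 11 13)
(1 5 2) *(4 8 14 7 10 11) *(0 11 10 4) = (0 11)(1 5 2)(4 8 14 7) = [11, 5, 1, 3, 8, 2, 6, 4, 14, 9, 10, 0, 12, 13, 7]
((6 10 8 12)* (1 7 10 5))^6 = (1 5 6 12 8 10 7) = [0, 5, 2, 3, 4, 6, 12, 1, 10, 9, 7, 11, 8]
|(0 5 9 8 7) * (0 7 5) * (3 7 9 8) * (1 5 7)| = |(1 5 8 7 9 3)| = 6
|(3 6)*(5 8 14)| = 6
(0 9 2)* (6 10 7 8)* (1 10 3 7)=[9, 10, 0, 7, 4, 5, 3, 8, 6, 2, 1]=(0 9 2)(1 10)(3 7 8 6)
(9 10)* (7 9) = (7 9 10) = [0, 1, 2, 3, 4, 5, 6, 9, 8, 10, 7]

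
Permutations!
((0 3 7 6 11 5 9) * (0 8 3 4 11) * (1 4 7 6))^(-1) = (0 6 3 8 9 5 11 4 1 7) = [6, 7, 2, 8, 1, 11, 3, 0, 9, 5, 10, 4]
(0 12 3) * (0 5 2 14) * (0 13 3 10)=[12, 1, 14, 5, 4, 2, 6, 7, 8, 9, 0, 11, 10, 3, 13]=(0 12 10)(2 14 13 3 5)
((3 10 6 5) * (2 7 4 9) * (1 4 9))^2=[0, 1, 9, 6, 4, 10, 3, 2, 8, 7, 5]=(2 9 7)(3 6)(5 10)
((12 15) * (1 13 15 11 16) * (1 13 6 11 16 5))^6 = (1 11)(5 6)(12 13)(15 16) = [0, 11, 2, 3, 4, 6, 5, 7, 8, 9, 10, 1, 13, 12, 14, 16, 15]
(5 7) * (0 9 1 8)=(0 9 1 8)(5 7)=[9, 8, 2, 3, 4, 7, 6, 5, 0, 1]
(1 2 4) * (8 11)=(1 2 4)(8 11)=[0, 2, 4, 3, 1, 5, 6, 7, 11, 9, 10, 8]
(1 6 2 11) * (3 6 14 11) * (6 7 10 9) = (1 14 11)(2 3 7 10 9 6) = [0, 14, 3, 7, 4, 5, 2, 10, 8, 6, 9, 1, 12, 13, 11]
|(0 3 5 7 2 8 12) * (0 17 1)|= 9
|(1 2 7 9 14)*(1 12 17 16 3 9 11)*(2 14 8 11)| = |(1 14 12 17 16 3 9 8 11)(2 7)| = 18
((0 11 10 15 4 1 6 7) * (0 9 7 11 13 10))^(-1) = (0 11 6 1 4 15 10 13)(7 9) = [11, 4, 2, 3, 15, 5, 1, 9, 8, 7, 13, 6, 12, 0, 14, 10]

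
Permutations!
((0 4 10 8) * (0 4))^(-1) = (4 8 10) = [0, 1, 2, 3, 8, 5, 6, 7, 10, 9, 4]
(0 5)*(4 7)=(0 5)(4 7)=[5, 1, 2, 3, 7, 0, 6, 4]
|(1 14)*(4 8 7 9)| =4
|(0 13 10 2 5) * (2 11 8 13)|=12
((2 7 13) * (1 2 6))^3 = (1 13 2 6 7) = [0, 13, 6, 3, 4, 5, 7, 1, 8, 9, 10, 11, 12, 2]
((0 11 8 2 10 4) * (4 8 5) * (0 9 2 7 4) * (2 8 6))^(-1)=(0 5 11)(2 6 10)(4 7 8 9)=[5, 1, 6, 3, 7, 11, 10, 8, 9, 4, 2, 0]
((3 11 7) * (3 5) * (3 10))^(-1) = (3 10 5 7 11) = [0, 1, 2, 10, 4, 7, 6, 11, 8, 9, 5, 3]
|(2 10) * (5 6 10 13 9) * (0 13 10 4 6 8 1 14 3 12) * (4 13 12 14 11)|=8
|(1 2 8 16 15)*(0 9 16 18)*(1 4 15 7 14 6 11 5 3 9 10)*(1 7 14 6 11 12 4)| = 66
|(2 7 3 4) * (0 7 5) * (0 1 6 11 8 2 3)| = |(0 7)(1 6 11 8 2 5)(3 4)| = 6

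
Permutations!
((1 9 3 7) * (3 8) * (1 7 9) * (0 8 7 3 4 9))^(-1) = (0 3 7 9 4 8) = [3, 1, 2, 7, 8, 5, 6, 9, 0, 4]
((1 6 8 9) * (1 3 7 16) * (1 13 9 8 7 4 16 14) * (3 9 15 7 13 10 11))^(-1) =(1 14 7 15 13 6)(3 11 10 16 4) =[0, 14, 2, 11, 3, 5, 1, 15, 8, 9, 16, 10, 12, 6, 7, 13, 4]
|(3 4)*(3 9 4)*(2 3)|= 2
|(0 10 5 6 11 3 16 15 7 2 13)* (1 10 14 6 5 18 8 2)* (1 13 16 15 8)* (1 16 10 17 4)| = |(0 14 6 11 3 15 7 13)(1 17 4)(2 10 18 16 8)| = 120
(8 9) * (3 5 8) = (3 5 8 9) = [0, 1, 2, 5, 4, 8, 6, 7, 9, 3]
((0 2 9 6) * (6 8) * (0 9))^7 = (0 2)(6 9 8) = [2, 1, 0, 3, 4, 5, 9, 7, 6, 8]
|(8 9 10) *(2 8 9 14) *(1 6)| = 6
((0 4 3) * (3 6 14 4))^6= [0, 1, 2, 3, 4, 5, 6, 7, 8, 9, 10, 11, 12, 13, 14]= (14)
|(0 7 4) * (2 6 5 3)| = 12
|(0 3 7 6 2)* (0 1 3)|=|(1 3 7 6 2)|=5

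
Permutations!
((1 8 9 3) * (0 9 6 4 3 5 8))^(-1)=(0 1 3 4 6 8 5 9)=[1, 3, 2, 4, 6, 9, 8, 7, 5, 0]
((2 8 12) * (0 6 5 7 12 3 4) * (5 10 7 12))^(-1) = (0 4 3 8 2 12 5 7 10 6) = [4, 1, 12, 8, 3, 7, 0, 10, 2, 9, 6, 11, 5]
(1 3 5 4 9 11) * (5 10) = (1 3 10 5 4 9 11) = [0, 3, 2, 10, 9, 4, 6, 7, 8, 11, 5, 1]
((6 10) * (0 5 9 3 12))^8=[3, 1, 2, 5, 4, 12, 6, 7, 8, 0, 10, 11, 9]=(0 3 5 12 9)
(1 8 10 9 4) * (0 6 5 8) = (0 6 5 8 10 9 4 1) = [6, 0, 2, 3, 1, 8, 5, 7, 10, 4, 9]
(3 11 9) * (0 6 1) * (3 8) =(0 6 1)(3 11 9 8) =[6, 0, 2, 11, 4, 5, 1, 7, 3, 8, 10, 9]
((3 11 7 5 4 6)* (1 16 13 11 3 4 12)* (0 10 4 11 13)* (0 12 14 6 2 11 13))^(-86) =(0 11 6 4 5)(1 16 12)(2 14 10 7 13) =[11, 16, 14, 3, 5, 0, 4, 13, 8, 9, 7, 6, 1, 2, 10, 15, 12]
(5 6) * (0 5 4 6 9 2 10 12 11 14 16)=(0 5 9 2 10 12 11 14 16)(4 6)=[5, 1, 10, 3, 6, 9, 4, 7, 8, 2, 12, 14, 11, 13, 16, 15, 0]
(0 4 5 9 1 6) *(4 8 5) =(0 8 5 9 1 6) =[8, 6, 2, 3, 4, 9, 0, 7, 5, 1]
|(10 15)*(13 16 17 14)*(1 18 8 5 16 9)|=|(1 18 8 5 16 17 14 13 9)(10 15)|=18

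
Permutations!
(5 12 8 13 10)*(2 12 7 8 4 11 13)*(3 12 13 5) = (2 13 10 3 12 4 11 5 7 8) = [0, 1, 13, 12, 11, 7, 6, 8, 2, 9, 3, 5, 4, 10]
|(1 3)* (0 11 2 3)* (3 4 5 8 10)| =9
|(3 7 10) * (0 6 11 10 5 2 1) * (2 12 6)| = 21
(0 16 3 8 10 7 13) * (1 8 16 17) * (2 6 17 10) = (0 10 7 13)(1 8 2 6 17)(3 16) = [10, 8, 6, 16, 4, 5, 17, 13, 2, 9, 7, 11, 12, 0, 14, 15, 3, 1]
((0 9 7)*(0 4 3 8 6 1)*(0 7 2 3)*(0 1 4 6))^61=(0 9 2 3 8)(1 7 6 4)=[9, 7, 3, 8, 1, 5, 4, 6, 0, 2]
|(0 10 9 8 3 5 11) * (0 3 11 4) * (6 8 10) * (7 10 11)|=|(0 6 8 7 10 9 11 3 5 4)|=10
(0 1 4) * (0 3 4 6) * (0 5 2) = [1, 6, 0, 4, 3, 2, 5] = (0 1 6 5 2)(3 4)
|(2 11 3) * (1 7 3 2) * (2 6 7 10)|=|(1 10 2 11 6 7 3)|=7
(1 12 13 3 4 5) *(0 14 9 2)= (0 14 9 2)(1 12 13 3 4 5)= [14, 12, 0, 4, 5, 1, 6, 7, 8, 2, 10, 11, 13, 3, 9]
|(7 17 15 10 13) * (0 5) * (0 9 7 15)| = 15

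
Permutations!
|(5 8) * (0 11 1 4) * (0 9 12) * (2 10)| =6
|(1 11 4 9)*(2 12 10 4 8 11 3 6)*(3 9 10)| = |(1 9)(2 12 3 6)(4 10)(8 11)| = 4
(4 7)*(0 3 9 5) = (0 3 9 5)(4 7) = [3, 1, 2, 9, 7, 0, 6, 4, 8, 5]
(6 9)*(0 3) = (0 3)(6 9) = [3, 1, 2, 0, 4, 5, 9, 7, 8, 6]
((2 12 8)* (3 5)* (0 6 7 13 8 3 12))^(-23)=[6, 1, 0, 5, 4, 12, 7, 13, 2, 9, 10, 11, 3, 8]=(0 6 7 13 8 2)(3 5 12)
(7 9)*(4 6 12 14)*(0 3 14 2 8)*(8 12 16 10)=(0 3 14 4 6 16 10 8)(2 12)(7 9)=[3, 1, 12, 14, 6, 5, 16, 9, 0, 7, 8, 11, 2, 13, 4, 15, 10]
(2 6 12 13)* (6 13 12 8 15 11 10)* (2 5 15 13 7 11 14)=[0, 1, 7, 3, 4, 15, 8, 11, 13, 9, 6, 10, 12, 5, 2, 14]=(2 7 11 10 6 8 13 5 15 14)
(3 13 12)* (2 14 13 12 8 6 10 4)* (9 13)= [0, 1, 14, 12, 2, 5, 10, 7, 6, 13, 4, 11, 3, 8, 9]= (2 14 9 13 8 6 10 4)(3 12)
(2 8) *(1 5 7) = (1 5 7)(2 8) = [0, 5, 8, 3, 4, 7, 6, 1, 2]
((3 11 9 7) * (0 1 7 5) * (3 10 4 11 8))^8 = (11) = [0, 1, 2, 3, 4, 5, 6, 7, 8, 9, 10, 11]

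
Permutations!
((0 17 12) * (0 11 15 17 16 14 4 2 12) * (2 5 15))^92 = (0 16 14 4 5 15 17)(2 11 12) = [16, 1, 11, 3, 5, 15, 6, 7, 8, 9, 10, 12, 2, 13, 4, 17, 14, 0]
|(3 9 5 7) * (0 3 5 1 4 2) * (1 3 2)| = |(0 2)(1 4)(3 9)(5 7)| = 2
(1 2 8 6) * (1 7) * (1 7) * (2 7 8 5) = (1 7 8 6)(2 5) = [0, 7, 5, 3, 4, 2, 1, 8, 6]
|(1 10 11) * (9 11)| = |(1 10 9 11)| = 4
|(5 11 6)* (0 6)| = 4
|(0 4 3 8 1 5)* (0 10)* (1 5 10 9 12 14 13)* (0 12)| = 30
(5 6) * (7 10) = [0, 1, 2, 3, 4, 6, 5, 10, 8, 9, 7] = (5 6)(7 10)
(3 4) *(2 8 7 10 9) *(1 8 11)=[0, 8, 11, 4, 3, 5, 6, 10, 7, 2, 9, 1]=(1 8 7 10 9 2 11)(3 4)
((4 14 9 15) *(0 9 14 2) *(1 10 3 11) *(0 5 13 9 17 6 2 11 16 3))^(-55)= (0 13 1 2 4 17 9 10 5 11 6 15)(3 16)= [13, 2, 4, 16, 17, 11, 15, 7, 8, 10, 5, 6, 12, 1, 14, 0, 3, 9]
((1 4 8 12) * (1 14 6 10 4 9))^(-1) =(1 9)(4 10 6 14 12 8) =[0, 9, 2, 3, 10, 5, 14, 7, 4, 1, 6, 11, 8, 13, 12]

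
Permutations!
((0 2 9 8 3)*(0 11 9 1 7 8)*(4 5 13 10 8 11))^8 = (0 1 11)(2 7 9)(3 5 10)(4 13 8) = [1, 11, 7, 5, 13, 10, 6, 9, 4, 2, 3, 0, 12, 8]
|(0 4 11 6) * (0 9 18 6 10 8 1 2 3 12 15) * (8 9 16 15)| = |(0 4 11 10 9 18 6 16 15)(1 2 3 12 8)| = 45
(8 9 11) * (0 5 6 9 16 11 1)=(0 5 6 9 1)(8 16 11)=[5, 0, 2, 3, 4, 6, 9, 7, 16, 1, 10, 8, 12, 13, 14, 15, 11]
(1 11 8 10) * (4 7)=(1 11 8 10)(4 7)=[0, 11, 2, 3, 7, 5, 6, 4, 10, 9, 1, 8]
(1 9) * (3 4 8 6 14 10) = (1 9)(3 4 8 6 14 10) = [0, 9, 2, 4, 8, 5, 14, 7, 6, 1, 3, 11, 12, 13, 10]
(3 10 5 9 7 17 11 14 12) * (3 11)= (3 10 5 9 7 17)(11 14 12)= [0, 1, 2, 10, 4, 9, 6, 17, 8, 7, 5, 14, 11, 13, 12, 15, 16, 3]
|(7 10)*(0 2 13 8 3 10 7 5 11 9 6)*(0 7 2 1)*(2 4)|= |(0 1)(2 13 8 3 10 5 11 9 6 7 4)|= 22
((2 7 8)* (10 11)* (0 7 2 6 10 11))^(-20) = [0, 1, 2, 3, 4, 5, 6, 7, 8, 9, 10, 11] = (11)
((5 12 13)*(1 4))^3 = (13)(1 4) = [0, 4, 2, 3, 1, 5, 6, 7, 8, 9, 10, 11, 12, 13]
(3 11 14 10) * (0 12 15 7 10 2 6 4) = [12, 1, 6, 11, 0, 5, 4, 10, 8, 9, 3, 14, 15, 13, 2, 7] = (0 12 15 7 10 3 11 14 2 6 4)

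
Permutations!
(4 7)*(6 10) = (4 7)(6 10) = [0, 1, 2, 3, 7, 5, 10, 4, 8, 9, 6]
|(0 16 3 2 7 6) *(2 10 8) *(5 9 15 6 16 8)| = 11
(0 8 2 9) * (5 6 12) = (0 8 2 9)(5 6 12) = [8, 1, 9, 3, 4, 6, 12, 7, 2, 0, 10, 11, 5]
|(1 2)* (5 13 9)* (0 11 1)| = 12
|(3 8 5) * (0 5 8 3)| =|(8)(0 5)| =2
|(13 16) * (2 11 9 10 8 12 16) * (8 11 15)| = |(2 15 8 12 16 13)(9 10 11)| = 6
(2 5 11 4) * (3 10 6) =(2 5 11 4)(3 10 6) =[0, 1, 5, 10, 2, 11, 3, 7, 8, 9, 6, 4]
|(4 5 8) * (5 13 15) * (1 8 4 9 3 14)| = |(1 8 9 3 14)(4 13 15 5)| = 20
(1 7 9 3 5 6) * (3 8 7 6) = (1 6)(3 5)(7 9 8) = [0, 6, 2, 5, 4, 3, 1, 9, 7, 8]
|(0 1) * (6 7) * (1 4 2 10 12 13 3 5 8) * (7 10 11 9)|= 14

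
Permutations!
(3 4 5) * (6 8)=(3 4 5)(6 8)=[0, 1, 2, 4, 5, 3, 8, 7, 6]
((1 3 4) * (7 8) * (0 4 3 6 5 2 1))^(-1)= (0 4)(1 2 5 6)(7 8)= [4, 2, 5, 3, 0, 6, 1, 8, 7]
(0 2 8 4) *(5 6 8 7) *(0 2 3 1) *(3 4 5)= [4, 0, 7, 1, 2, 6, 8, 3, 5]= (0 4 2 7 3 1)(5 6 8)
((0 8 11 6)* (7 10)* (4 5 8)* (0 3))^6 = (0 3 6 11 8 5 4) = [3, 1, 2, 6, 0, 4, 11, 7, 5, 9, 10, 8]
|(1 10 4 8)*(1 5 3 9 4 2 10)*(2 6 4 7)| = |(2 10 6 4 8 5 3 9 7)| = 9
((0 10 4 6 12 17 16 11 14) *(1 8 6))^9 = (0 11 17 6 1 10 14 16 12 8 4) = [11, 10, 2, 3, 0, 5, 1, 7, 4, 9, 14, 17, 8, 13, 16, 15, 12, 6]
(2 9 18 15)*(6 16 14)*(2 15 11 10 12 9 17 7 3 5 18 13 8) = (2 17 7 3 5 18 11 10 12 9 13 8)(6 16 14) = [0, 1, 17, 5, 4, 18, 16, 3, 2, 13, 12, 10, 9, 8, 6, 15, 14, 7, 11]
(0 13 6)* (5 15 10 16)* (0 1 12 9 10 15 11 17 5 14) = (0 13 6 1 12 9 10 16 14)(5 11 17) = [13, 12, 2, 3, 4, 11, 1, 7, 8, 10, 16, 17, 9, 6, 0, 15, 14, 5]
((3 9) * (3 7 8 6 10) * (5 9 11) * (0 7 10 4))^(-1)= (0 4 6 8 7)(3 10 9 5 11)= [4, 1, 2, 10, 6, 11, 8, 0, 7, 5, 9, 3]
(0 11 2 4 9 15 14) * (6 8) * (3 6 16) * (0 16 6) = (0 11 2 4 9 15 14 16 3)(6 8) = [11, 1, 4, 0, 9, 5, 8, 7, 6, 15, 10, 2, 12, 13, 16, 14, 3]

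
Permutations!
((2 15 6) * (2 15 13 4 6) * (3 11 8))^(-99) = (2 13 4 6 15) = [0, 1, 13, 3, 6, 5, 15, 7, 8, 9, 10, 11, 12, 4, 14, 2]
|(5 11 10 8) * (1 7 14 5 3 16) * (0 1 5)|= 12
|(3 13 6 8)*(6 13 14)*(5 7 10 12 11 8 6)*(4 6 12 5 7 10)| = |(3 14 7 4 6 12 11 8)(5 10)| = 8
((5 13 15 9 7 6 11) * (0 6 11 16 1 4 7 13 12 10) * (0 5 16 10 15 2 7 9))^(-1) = (0 15 12 5 10 6)(1 16 11 7 2 13 9 4) = [15, 16, 13, 3, 1, 10, 0, 2, 8, 4, 6, 7, 5, 9, 14, 12, 11]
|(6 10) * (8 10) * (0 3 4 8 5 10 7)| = 15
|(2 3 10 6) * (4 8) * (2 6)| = 6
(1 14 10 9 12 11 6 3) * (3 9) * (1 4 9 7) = (1 14 10 3 4 9 12 11 6 7) = [0, 14, 2, 4, 9, 5, 7, 1, 8, 12, 3, 6, 11, 13, 10]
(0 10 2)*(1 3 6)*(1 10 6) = (0 6 10 2)(1 3) = [6, 3, 0, 1, 4, 5, 10, 7, 8, 9, 2]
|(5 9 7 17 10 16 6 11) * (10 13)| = |(5 9 7 17 13 10 16 6 11)| = 9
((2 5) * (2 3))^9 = [0, 1, 2, 3, 4, 5] = (5)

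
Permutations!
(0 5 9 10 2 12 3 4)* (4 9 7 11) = (0 5 7 11 4)(2 12 3 9 10) = [5, 1, 12, 9, 0, 7, 6, 11, 8, 10, 2, 4, 3]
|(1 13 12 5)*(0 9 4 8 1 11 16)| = 10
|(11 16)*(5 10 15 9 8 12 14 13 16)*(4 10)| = |(4 10 15 9 8 12 14 13 16 11 5)| = 11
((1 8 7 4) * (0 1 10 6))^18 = [4, 10, 2, 3, 1, 5, 7, 0, 6, 9, 8] = (0 4 1 10 8 6 7)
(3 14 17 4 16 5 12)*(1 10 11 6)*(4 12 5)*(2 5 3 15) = (1 10 11 6)(2 5 3 14 17 12 15)(4 16) = [0, 10, 5, 14, 16, 3, 1, 7, 8, 9, 11, 6, 15, 13, 17, 2, 4, 12]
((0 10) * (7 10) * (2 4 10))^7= [2, 1, 10, 3, 0, 5, 6, 4, 8, 9, 7]= (0 2 10 7 4)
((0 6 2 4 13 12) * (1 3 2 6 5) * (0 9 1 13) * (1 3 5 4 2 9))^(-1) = [4, 12, 2, 9, 0, 1, 6, 7, 8, 3, 10, 11, 13, 5] = (0 4)(1 12 13 5)(3 9)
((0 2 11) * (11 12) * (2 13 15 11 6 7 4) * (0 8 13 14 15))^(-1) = [13, 1, 4, 3, 7, 5, 12, 6, 11, 9, 10, 15, 2, 8, 0, 14] = (0 13 8 11 15 14)(2 4 7 6 12)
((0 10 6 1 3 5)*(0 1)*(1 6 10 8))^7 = (10)(0 8 1 3 5 6) = [8, 3, 2, 5, 4, 6, 0, 7, 1, 9, 10]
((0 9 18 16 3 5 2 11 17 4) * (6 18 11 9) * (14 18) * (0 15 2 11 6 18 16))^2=(18)(2 6 16 5 17 15 9 14 3 11 4)=[0, 1, 6, 11, 2, 17, 16, 7, 8, 14, 10, 4, 12, 13, 3, 9, 5, 15, 18]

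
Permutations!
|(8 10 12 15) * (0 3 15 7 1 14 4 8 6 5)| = 35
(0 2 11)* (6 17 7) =(0 2 11)(6 17 7) =[2, 1, 11, 3, 4, 5, 17, 6, 8, 9, 10, 0, 12, 13, 14, 15, 16, 7]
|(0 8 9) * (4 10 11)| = 3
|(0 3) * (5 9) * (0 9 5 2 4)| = 5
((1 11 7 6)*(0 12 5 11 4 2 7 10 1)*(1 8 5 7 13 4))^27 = (13)(0 6 7 12)(5 8 10 11) = [6, 1, 2, 3, 4, 8, 7, 12, 10, 9, 11, 5, 0, 13]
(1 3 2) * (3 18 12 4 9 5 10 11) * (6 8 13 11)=[0, 18, 1, 2, 9, 10, 8, 7, 13, 5, 6, 3, 4, 11, 14, 15, 16, 17, 12]=(1 18 12 4 9 5 10 6 8 13 11 3 2)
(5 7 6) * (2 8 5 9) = (2 8 5 7 6 9) = [0, 1, 8, 3, 4, 7, 9, 6, 5, 2]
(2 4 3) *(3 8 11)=(2 4 8 11 3)=[0, 1, 4, 2, 8, 5, 6, 7, 11, 9, 10, 3]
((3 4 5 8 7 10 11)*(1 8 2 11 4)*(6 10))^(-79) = [0, 8, 11, 1, 5, 2, 10, 6, 7, 9, 4, 3] = (1 8 7 6 10 4 5 2 11 3)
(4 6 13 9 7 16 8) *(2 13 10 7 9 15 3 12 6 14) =(2 13 15 3 12 6 10 7 16 8 4 14) =[0, 1, 13, 12, 14, 5, 10, 16, 4, 9, 7, 11, 6, 15, 2, 3, 8]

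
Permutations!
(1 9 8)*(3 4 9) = (1 3 4 9 8) = [0, 3, 2, 4, 9, 5, 6, 7, 1, 8]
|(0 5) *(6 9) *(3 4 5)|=4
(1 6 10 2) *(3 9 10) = (1 6 3 9 10 2) = [0, 6, 1, 9, 4, 5, 3, 7, 8, 10, 2]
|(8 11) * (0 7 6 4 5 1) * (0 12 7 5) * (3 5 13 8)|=11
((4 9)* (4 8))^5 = (4 8 9) = [0, 1, 2, 3, 8, 5, 6, 7, 9, 4]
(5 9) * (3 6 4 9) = (3 6 4 9 5) = [0, 1, 2, 6, 9, 3, 4, 7, 8, 5]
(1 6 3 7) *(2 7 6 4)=(1 4 2 7)(3 6)=[0, 4, 7, 6, 2, 5, 3, 1]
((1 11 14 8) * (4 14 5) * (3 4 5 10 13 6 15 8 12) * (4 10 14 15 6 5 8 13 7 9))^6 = (1 7 8 10 5 3 13 12 15 14 4 11 9) = [0, 7, 2, 13, 11, 3, 6, 8, 10, 1, 5, 9, 15, 12, 4, 14]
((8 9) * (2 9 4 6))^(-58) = [0, 1, 8, 3, 2, 5, 9, 7, 6, 4] = (2 8 6 9 4)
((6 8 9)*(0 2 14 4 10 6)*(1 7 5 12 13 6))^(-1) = (0 9 8 6 13 12 5 7 1 10 4 14 2) = [9, 10, 0, 3, 14, 7, 13, 1, 6, 8, 4, 11, 5, 12, 2]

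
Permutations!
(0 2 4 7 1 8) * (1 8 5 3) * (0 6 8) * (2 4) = (0 4 7)(1 5 3)(6 8) = [4, 5, 2, 1, 7, 3, 8, 0, 6]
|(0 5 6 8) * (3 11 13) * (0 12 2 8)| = |(0 5 6)(2 8 12)(3 11 13)| = 3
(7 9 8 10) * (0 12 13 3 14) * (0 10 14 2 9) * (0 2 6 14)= (0 12 13 3 6 14 10 7 2 9 8)= [12, 1, 9, 6, 4, 5, 14, 2, 0, 8, 7, 11, 13, 3, 10]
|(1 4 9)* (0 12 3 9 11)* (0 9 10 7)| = |(0 12 3 10 7)(1 4 11 9)| = 20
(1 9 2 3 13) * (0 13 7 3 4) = (0 13 1 9 2 4)(3 7) = [13, 9, 4, 7, 0, 5, 6, 3, 8, 2, 10, 11, 12, 1]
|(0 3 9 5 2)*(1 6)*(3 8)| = |(0 8 3 9 5 2)(1 6)| = 6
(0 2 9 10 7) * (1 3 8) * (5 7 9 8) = (0 2 8 1 3 5 7)(9 10) = [2, 3, 8, 5, 4, 7, 6, 0, 1, 10, 9]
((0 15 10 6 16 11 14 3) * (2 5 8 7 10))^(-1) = (0 3 14 11 16 6 10 7 8 5 2 15) = [3, 1, 15, 14, 4, 2, 10, 8, 5, 9, 7, 16, 12, 13, 11, 0, 6]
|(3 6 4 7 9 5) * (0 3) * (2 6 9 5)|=8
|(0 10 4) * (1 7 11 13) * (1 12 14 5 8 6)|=9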